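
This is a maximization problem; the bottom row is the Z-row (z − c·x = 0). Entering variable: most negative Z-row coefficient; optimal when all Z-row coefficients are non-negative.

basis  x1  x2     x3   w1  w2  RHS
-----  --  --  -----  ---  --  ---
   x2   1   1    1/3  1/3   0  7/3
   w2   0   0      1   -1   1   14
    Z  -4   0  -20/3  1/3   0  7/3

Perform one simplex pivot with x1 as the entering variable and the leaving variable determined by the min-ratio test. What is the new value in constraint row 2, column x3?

Ratio test on column x1 — row 1: (7/3)/1 = 7/3; row 2: entry 0 ≤ 0. Minimum is 7/3 at row 1 (x2 leaves); pivot element 1.
Divide row 1 by 1; eliminate column x1 from the other rows.
Row 2 update in column x3: 1 − 0·(1/3) = 1.

1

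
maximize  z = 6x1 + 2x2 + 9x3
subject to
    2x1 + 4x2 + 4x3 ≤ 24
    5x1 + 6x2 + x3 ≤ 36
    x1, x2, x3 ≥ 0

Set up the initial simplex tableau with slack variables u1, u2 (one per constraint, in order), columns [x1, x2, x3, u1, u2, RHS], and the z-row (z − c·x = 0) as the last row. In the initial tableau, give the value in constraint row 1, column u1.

Slack u1 belongs to constraint 1; its column is the unit vector e_1, so the entry in row 1 is 1.

1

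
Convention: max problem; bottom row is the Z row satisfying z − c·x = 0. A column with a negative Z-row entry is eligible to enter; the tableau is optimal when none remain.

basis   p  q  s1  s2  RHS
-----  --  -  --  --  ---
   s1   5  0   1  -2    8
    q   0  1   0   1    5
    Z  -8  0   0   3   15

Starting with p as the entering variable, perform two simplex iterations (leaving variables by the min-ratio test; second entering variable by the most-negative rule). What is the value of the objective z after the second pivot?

144/5

Ratio test on column p — row 1: 8/5 = 8/5; row 2: entry 0 ≤ 0. Minimum is 8/5 at row 1 (s1 leaves); pivot element 5.
Pivot on row 1; the Z-row RHS becomes 15 − (-8)·(8/5) = 139/5.
Next entering variable (most negative Z-row entry -1/5): s2.
Ratio test on column s2 — row 1: entry -2/5 ≤ 0; row 2: 5/1 = 5. Minimum is 5 at row 2 (q leaves); pivot element 1.
After the second pivot the Z-row RHS is 139/5 − (-1/5)·5 = 144/5.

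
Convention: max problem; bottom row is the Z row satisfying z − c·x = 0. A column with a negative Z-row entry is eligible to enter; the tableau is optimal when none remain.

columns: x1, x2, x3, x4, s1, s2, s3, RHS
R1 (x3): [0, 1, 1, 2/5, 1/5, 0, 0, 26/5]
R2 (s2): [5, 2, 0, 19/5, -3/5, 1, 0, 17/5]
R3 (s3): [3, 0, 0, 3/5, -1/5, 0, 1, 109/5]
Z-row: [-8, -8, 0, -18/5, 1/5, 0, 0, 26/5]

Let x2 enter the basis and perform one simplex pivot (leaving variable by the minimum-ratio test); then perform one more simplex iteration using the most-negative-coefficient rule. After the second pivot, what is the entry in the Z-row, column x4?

5

Ratio test on column x2 — row 1: (26/5)/1 = 26/5; row 2: (17/5)/2 = 17/10; row 3: entry 0 ≤ 0. Minimum is 17/10 at row 2 (s2 leaves); pivot element 2.
Divide row 2 by 2; eliminate column x2 from the other rows.
Second iteration: most negative Z-row entry is -11/5 in column s1, so s1 enters.
Ratio test on column s1 — row 1: (7/2)/(1/2) = 7; row 2: entry -3/10 ≤ 0; row 3: entry -1/5 ≤ 0. Minimum is 7 at row 1 (x3 leaves); pivot element 1/2.
Divide row 1 by 1/2; eliminate column s1 from the other rows.
After both pivots, the entry at the Z-row, column x4 is 5.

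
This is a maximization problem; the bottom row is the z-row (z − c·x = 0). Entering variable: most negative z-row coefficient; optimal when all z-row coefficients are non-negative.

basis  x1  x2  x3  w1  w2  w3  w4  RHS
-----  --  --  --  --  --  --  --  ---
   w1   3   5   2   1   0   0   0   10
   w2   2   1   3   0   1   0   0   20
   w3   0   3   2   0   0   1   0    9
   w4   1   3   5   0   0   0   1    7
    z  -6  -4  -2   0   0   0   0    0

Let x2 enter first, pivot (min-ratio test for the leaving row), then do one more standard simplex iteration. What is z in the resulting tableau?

20

Ratio test on column x2 — row 1: 10/5 = 2; row 2: 20/1 = 20; row 3: 9/3 = 3; row 4: 7/3 = 7/3. Minimum is 2 at row 1 (w1 leaves); pivot element 5.
Pivot on row 1; the z-row RHS becomes 0 − (-4)·2 = 8.
Next entering variable (most negative z-row entry -18/5): x1.
Ratio test on column x1 — row 1: 2/(3/5) = 10/3; row 2: 18/(7/5) = 90/7; row 3: entry -9/5 ≤ 0; row 4: entry -4/5 ≤ 0. Minimum is 10/3 at row 1 (x2 leaves); pivot element 3/5.
After the second pivot the z-row RHS is 8 − (-18/5)·(10/3) = 20.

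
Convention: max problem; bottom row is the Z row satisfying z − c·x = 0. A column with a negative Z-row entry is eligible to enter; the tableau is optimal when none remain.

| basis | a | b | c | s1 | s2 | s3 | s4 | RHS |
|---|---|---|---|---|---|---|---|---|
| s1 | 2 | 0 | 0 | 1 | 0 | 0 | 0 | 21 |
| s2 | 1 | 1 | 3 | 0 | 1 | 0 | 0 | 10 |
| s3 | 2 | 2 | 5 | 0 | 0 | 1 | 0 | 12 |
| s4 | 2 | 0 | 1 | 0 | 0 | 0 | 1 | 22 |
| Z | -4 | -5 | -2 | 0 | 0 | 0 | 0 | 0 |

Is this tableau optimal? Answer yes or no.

The Z-row has a negative entry -5 in column b, so it is not optimal.

no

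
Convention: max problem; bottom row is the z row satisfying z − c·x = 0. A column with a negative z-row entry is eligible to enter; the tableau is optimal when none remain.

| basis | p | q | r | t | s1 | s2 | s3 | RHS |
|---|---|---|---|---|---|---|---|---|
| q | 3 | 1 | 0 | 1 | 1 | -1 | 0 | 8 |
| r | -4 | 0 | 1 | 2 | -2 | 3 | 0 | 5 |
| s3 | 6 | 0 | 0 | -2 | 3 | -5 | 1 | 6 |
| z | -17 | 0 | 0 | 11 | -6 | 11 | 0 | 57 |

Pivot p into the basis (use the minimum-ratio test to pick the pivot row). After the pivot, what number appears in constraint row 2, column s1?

Ratio test on column p — row 1: 8/3 = 8/3; row 2: entry -4 ≤ 0; row 3: 6/6 = 1. Minimum is 1 at row 3 (s3 leaves); pivot element 6.
Divide row 3 by 6; eliminate column p from the other rows.
Row 2 update in column s1: -2 − (-4)·(1/2) = 0.

0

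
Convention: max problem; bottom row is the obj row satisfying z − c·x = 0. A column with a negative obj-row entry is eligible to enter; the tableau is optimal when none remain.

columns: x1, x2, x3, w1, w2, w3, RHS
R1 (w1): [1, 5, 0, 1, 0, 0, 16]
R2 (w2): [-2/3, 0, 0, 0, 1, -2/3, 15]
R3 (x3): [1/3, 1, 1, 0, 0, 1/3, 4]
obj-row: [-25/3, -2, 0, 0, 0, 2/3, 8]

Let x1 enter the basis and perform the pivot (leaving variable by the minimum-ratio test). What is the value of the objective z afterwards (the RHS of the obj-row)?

Ratio test on column x1 — row 1: 16/1 = 16; row 2: entry -2/3 ≤ 0; row 3: 4/(1/3) = 12. Minimum is 12 at row 3 (x3 leaves); pivot element 1/3.
Pivot on row 3; the obj-row RHS becomes 8 − (-25/3)·12 = 108.

108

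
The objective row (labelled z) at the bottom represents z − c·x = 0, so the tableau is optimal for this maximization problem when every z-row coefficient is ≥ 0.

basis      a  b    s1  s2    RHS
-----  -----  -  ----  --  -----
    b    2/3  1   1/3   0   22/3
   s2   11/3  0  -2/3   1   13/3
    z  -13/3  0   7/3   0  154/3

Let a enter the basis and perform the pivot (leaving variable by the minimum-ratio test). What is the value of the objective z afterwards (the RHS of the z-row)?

621/11

Ratio test on column a — row 1: (22/3)/(2/3) = 11; row 2: (13/3)/(11/3) = 13/11. Minimum is 13/11 at row 2 (s2 leaves); pivot element 11/3.
Pivot on row 2; the z-row RHS becomes 154/3 − (-13/3)·(13/11) = 621/11.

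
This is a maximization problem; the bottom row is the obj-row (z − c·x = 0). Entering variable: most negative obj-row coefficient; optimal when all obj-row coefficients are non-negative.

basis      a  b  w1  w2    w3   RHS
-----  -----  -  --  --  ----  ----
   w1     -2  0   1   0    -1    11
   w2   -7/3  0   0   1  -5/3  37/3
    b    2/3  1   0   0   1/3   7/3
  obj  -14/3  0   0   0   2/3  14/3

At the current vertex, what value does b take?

7/3

b is basic (row 3); its value is the RHS of that row, 7/3.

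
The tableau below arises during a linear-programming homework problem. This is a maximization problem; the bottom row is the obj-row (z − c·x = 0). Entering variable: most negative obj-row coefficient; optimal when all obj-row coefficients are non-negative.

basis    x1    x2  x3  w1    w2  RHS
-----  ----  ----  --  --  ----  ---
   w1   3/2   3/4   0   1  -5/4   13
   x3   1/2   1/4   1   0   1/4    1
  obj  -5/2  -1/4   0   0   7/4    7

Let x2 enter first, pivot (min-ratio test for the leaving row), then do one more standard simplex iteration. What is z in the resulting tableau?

12

Ratio test on column x2 — row 1: 13/(3/4) = 52/3; row 2: 1/(1/4) = 4. Minimum is 4 at row 2 (x3 leaves); pivot element 1/4.
Pivot on row 2; the obj-row RHS becomes 7 − (-1/4)·4 = 8.
Next entering variable (most negative obj-row entry -2): x1.
Ratio test on column x1 — row 1: entry 0 ≤ 0; row 2: 4/2 = 2. Minimum is 2 at row 2 (x2 leaves); pivot element 2.
After the second pivot the obj-row RHS is 8 − (-2)·2 = 12.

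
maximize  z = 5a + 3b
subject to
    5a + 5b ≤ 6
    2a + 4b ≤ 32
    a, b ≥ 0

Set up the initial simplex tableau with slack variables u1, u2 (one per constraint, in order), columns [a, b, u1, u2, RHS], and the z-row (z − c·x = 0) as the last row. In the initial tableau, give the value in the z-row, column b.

The z-row carries the negated objective coefficients: the b entry is -3.

-3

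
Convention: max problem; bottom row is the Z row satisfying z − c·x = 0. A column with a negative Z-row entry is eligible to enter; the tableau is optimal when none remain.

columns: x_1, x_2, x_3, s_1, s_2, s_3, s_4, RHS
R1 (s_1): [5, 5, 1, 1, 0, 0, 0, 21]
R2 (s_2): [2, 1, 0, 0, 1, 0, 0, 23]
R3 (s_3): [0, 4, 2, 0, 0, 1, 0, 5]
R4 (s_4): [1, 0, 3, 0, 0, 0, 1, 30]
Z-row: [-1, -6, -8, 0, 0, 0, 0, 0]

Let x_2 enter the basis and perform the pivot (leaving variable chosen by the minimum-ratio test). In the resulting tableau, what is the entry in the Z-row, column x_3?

-5

Ratio test on column x_2 — row 1: 21/5 = 21/5; row 2: 23/1 = 23; row 3: 5/4 = 5/4; row 4: entry 0 ≤ 0. Minimum is 5/4 at row 3 (s_3 leaves); pivot element 4.
Divide row 3 by 4; eliminate column x_2 from the other rows.
Z-row update in column x_3: -8 − (-6)·(1/2) = -5.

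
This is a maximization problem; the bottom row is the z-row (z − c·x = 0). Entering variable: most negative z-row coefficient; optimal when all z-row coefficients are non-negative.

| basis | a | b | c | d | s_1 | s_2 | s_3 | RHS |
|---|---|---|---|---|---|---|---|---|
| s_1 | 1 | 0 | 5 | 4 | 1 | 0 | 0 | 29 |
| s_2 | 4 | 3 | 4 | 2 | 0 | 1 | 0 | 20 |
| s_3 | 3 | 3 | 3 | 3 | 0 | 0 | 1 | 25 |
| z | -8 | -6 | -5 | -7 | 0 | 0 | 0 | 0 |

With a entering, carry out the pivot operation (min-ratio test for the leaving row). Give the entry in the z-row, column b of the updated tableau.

0

Ratio test on column a — row 1: 29/1 = 29; row 2: 20/4 = 5; row 3: 25/3 = 25/3. Minimum is 5 at row 2 (s_2 leaves); pivot element 4.
Divide row 2 by 4; eliminate column a from the other rows.
z-row update in column b: -6 − (-8)·(3/4) = 0.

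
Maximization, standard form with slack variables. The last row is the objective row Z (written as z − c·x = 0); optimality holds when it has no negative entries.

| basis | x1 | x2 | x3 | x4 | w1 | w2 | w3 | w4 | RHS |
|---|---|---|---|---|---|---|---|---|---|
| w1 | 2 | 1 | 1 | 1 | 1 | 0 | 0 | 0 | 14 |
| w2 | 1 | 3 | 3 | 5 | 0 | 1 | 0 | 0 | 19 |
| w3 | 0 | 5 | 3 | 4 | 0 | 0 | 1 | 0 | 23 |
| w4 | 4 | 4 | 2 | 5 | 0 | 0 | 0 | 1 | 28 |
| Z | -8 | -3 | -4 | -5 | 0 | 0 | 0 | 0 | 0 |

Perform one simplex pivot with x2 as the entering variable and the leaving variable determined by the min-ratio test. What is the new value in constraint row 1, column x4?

Ratio test on column x2 — row 1: 14/1 = 14; row 2: 19/3 = 19/3; row 3: 23/5 = 23/5; row 4: 28/4 = 7. Minimum is 23/5 at row 3 (w3 leaves); pivot element 5.
Divide row 3 by 5; eliminate column x2 from the other rows.
Row 1 update in column x4: 1 − 1·(4/5) = 1/5.

1/5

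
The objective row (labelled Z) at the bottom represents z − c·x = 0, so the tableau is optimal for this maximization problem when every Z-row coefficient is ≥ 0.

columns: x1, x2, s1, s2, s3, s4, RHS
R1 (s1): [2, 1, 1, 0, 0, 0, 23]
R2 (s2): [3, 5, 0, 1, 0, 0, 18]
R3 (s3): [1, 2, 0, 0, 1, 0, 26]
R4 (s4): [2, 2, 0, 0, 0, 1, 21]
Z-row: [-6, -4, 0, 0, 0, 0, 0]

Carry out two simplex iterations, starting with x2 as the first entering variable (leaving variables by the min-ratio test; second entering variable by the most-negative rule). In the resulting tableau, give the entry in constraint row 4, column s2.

-2/3

Ratio test on column x2 — row 1: 23/1 = 23; row 2: 18/5 = 18/5; row 3: 26/2 = 13; row 4: 21/2 = 21/2. Minimum is 18/5 at row 2 (s2 leaves); pivot element 5.
Divide row 2 by 5; eliminate column x2 from the other rows.
Second iteration: most negative Z-row entry is -18/5 in column x1, so x1 enters.
Ratio test on column x1 — row 1: (97/5)/(7/5) = 97/7; row 2: (18/5)/(3/5) = 6; row 3: entry -1/5 ≤ 0; row 4: (69/5)/(4/5) = 69/4. Minimum is 6 at row 2 (x2 leaves); pivot element 3/5.
Divide row 2 by 3/5; eliminate column x1 from the other rows.
After both pivots, the entry at constraint row 4, column s2 is -2/3.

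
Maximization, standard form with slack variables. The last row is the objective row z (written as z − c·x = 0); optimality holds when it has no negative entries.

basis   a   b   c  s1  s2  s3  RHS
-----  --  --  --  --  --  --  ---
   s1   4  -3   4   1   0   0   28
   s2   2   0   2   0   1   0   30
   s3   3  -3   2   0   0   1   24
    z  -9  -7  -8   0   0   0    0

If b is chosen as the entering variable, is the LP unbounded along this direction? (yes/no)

yes

Every constraint-row entry in column b is ≤ 0, so increasing b is unbounded.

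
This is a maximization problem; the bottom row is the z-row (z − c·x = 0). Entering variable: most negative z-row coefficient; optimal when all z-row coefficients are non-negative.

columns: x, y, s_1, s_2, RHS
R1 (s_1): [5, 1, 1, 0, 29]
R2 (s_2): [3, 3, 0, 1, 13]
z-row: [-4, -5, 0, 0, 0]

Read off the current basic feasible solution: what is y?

0

y is not in the basis, so in the current basic feasible solution y = 0.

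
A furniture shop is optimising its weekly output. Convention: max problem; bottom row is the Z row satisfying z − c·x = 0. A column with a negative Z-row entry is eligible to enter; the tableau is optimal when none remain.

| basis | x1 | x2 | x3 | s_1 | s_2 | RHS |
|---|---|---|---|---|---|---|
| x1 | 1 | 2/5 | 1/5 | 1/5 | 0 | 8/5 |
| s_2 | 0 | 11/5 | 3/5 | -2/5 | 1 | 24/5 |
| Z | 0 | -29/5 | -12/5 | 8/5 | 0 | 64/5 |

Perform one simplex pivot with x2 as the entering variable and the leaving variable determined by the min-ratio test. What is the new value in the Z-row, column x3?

-9/11

Ratio test on column x2 — row 1: (8/5)/(2/5) = 4; row 2: (24/5)/(11/5) = 24/11. Minimum is 24/11 at row 2 (s_2 leaves); pivot element 11/5.
Divide row 2 by 11/5; eliminate column x2 from the other rows.
Z-row update in column x3: -12/5 − (-29/5)·(3/11) = -9/11.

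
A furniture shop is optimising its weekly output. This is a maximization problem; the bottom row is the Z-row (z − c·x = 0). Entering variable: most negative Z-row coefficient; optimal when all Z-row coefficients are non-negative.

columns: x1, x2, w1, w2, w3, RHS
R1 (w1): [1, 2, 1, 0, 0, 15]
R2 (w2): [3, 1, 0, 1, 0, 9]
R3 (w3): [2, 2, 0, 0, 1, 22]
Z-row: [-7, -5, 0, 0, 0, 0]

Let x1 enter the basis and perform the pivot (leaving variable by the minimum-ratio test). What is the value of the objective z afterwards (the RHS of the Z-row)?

Ratio test on column x1 — row 1: 15/1 = 15; row 2: 9/3 = 3; row 3: 22/2 = 11. Minimum is 3 at row 2 (w2 leaves); pivot element 3.
Pivot on row 2; the Z-row RHS becomes 0 − (-7)·3 = 21.

21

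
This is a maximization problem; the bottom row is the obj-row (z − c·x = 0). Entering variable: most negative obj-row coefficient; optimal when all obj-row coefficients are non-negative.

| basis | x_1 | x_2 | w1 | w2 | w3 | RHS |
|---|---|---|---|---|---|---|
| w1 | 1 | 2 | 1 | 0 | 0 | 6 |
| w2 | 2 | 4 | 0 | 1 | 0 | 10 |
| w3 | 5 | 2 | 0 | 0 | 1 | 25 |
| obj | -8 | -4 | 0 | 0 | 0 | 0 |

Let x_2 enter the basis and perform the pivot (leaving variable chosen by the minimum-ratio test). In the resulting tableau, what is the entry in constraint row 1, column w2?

-1/2

Ratio test on column x_2 — row 1: 6/2 = 3; row 2: 10/4 = 5/2; row 3: 25/2 = 25/2. Minimum is 5/2 at row 2 (w2 leaves); pivot element 4.
Divide row 2 by 4; eliminate column x_2 from the other rows.
Row 1 update in column w2: 0 − 2·(1/4) = -1/2.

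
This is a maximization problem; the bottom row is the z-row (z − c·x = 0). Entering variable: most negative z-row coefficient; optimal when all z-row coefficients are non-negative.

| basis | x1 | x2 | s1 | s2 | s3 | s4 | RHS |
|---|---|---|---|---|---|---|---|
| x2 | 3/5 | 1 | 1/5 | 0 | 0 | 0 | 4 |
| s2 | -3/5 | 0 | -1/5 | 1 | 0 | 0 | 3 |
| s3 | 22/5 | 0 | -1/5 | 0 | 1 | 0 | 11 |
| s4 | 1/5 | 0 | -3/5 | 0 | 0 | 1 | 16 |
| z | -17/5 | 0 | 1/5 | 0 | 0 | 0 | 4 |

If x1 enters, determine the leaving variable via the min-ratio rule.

Column x1 entries and ratios — x2: 4/(3/5) = 20/3; s2: -3/5 ≤ 0, skip; s3: 11/(22/5) = 5/2; s4: 16/(1/5) = 80.
Smallest ratio is 5/2 in the row of s3, so s3 leaves.

s3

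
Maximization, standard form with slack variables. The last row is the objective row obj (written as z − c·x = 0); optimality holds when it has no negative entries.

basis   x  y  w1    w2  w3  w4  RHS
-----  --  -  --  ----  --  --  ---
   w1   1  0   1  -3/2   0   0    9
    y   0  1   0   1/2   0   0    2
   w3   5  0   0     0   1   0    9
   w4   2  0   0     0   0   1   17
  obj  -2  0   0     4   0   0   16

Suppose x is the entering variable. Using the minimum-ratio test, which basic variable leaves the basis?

Column x entries and ratios — w1: 9/1 = 9; y: 0 ≤ 0, skip; w3: 9/5 = 9/5; w4: 17/2 = 17/2.
Smallest ratio is 9/5 in the row of w3, so w3 leaves.

w3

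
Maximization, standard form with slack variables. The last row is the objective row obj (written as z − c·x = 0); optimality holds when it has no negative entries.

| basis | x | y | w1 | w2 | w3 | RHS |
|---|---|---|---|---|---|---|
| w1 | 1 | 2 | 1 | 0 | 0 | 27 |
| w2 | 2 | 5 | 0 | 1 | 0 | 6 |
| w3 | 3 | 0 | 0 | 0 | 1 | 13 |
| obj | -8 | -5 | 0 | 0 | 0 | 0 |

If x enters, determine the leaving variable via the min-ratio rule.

w2

Column x entries and ratios — w1: 27/1 = 27; w2: 6/2 = 3; w3: 13/3 = 13/3.
Smallest ratio is 3 in the row of w2, so w2 leaves.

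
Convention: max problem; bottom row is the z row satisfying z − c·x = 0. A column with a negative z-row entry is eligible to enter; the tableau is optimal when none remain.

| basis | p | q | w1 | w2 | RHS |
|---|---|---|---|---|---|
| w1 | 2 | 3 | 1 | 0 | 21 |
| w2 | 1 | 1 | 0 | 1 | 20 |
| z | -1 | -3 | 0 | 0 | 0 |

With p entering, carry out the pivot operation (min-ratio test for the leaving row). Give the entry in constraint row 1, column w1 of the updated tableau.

1/2

Ratio test on column p — row 1: 21/2 = 21/2; row 2: 20/1 = 20. Minimum is 21/2 at row 1 (w1 leaves); pivot element 2.
Divide row 1 by 2; eliminate column p from the other rows.
In the new row 1, the w1 entry is the old entry divided by the pivot: 1/2 = 1/2.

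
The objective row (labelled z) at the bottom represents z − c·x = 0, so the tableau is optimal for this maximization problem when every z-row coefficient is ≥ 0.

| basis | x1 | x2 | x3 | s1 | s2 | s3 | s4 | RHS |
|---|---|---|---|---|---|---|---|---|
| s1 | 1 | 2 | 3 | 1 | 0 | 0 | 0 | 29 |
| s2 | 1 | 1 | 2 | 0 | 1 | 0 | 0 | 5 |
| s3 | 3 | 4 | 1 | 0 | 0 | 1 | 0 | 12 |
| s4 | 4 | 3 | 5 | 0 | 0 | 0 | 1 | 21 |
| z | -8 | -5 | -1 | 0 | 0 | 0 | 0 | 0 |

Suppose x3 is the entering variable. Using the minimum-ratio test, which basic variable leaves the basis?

s2

Column x3 entries and ratios — s1: 29/3 = 29/3; s2: 5/2 = 5/2; s3: 12/1 = 12; s4: 21/5 = 21/5.
Smallest ratio is 5/2 in the row of s2, so s2 leaves.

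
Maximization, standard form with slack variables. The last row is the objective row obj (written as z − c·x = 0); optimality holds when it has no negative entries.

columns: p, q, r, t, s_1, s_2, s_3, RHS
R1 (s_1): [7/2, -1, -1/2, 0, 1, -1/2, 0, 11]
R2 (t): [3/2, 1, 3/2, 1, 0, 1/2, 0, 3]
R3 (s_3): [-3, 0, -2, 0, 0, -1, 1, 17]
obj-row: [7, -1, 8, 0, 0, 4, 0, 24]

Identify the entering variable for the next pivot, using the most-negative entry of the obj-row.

q

Negative obj-row entries: q: -1.
The most negative is -1 in column q, so q enters.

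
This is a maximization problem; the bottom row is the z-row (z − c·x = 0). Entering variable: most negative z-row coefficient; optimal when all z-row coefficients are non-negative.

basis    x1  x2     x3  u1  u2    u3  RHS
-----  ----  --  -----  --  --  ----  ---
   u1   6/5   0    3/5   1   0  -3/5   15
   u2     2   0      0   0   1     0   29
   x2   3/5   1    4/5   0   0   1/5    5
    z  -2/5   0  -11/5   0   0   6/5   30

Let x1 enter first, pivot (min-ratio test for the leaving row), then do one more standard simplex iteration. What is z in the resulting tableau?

175/4

Ratio test on column x1 — row 1: 15/(6/5) = 25/2; row 2: 29/2 = 29/2; row 3: 5/(3/5) = 25/3. Minimum is 25/3 at row 3 (x2 leaves); pivot element 3/5.
Pivot on row 3; the z-row RHS becomes 30 − (-2/5)·(25/3) = 100/3.
Next entering variable (most negative z-row entry -5/3): x3.
Ratio test on column x3 — row 1: entry -1 ≤ 0; row 2: entry -8/3 ≤ 0; row 3: (25/3)/(4/3) = 25/4. Minimum is 25/4 at row 3 (x1 leaves); pivot element 4/3.
After the second pivot the z-row RHS is 100/3 − (-5/3)·(25/4) = 175/4.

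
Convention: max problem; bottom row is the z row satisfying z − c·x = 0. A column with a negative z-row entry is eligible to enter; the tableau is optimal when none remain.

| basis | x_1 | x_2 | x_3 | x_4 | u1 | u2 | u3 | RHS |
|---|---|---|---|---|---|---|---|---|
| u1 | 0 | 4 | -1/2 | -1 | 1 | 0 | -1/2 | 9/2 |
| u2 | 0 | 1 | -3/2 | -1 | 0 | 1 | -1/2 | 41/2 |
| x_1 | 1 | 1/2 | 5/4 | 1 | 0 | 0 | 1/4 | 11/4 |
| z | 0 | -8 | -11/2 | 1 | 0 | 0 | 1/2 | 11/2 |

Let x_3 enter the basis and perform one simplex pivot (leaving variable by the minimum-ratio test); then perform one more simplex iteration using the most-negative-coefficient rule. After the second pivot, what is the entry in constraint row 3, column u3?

5/21

Ratio test on column x_3 — row 1: entry -1/2 ≤ 0; row 2: entry -3/2 ≤ 0; row 3: (11/4)/(5/4) = 11/5. Minimum is 11/5 at row 3 (x_1 leaves); pivot element 5/4.
Divide row 3 by 5/4; eliminate column x_3 from the other rows.
Second iteration: most negative z-row entry is -29/5 in column x_2, so x_2 enters.
Ratio test on column x_2 — row 1: (28/5)/(21/5) = 4/3; row 2: (119/5)/(8/5) = 119/8; row 3: (11/5)/(2/5) = 11/2. Minimum is 4/3 at row 1 (u1 leaves); pivot element 21/5.
Divide row 1 by 21/5; eliminate column x_2 from the other rows.
After both pivots, the entry at constraint row 3, column u3 is 5/21.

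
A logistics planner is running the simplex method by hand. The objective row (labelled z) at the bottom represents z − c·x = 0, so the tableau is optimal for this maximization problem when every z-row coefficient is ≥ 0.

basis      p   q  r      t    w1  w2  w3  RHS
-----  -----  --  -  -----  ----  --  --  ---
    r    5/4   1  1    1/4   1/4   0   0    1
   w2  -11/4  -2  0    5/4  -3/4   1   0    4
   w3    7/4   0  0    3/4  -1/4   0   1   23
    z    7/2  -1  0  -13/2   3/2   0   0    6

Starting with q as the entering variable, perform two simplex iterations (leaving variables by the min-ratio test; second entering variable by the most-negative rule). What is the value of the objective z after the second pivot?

Ratio test on column q — row 1: 1/1 = 1; row 2: entry -2 ≤ 0; row 3: entry 0 ≤ 0. Minimum is 1 at row 1 (r leaves); pivot element 1.
Pivot on row 1; the z-row RHS becomes 6 − (-1)·1 = 7.
Next entering variable (most negative z-row entry -25/4): t.
Ratio test on column t — row 1: 1/(1/4) = 4; row 2: 6/(7/4) = 24/7; row 3: 23/(3/4) = 92/3. Minimum is 24/7 at row 2 (w2 leaves); pivot element 7/4.
After the second pivot the z-row RHS is 7 − (-25/4)·(24/7) = 199/7.

199/7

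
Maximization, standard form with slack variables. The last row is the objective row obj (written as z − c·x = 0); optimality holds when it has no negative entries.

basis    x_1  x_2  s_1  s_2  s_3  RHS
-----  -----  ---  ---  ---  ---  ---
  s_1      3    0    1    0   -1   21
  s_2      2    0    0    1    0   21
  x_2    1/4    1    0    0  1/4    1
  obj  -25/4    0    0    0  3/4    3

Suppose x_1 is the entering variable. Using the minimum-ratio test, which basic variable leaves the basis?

x_2

Column x_1 entries and ratios — s_1: 21/3 = 7; s_2: 21/2 = 21/2; x_2: 1/(1/4) = 4.
Smallest ratio is 4 in the row of x_2, so x_2 leaves.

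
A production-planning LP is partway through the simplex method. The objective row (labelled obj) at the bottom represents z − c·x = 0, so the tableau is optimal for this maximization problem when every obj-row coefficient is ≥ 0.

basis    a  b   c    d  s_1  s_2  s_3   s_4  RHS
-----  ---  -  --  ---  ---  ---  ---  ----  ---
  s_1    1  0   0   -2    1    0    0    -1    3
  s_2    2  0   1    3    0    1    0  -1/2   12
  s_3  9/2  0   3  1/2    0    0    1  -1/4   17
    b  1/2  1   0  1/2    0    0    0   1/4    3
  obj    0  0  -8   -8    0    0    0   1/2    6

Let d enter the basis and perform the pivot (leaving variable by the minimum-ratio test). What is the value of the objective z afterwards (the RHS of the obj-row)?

Ratio test on column d — row 1: entry -2 ≤ 0; row 2: 12/3 = 4; row 3: 17/(1/2) = 34; row 4: 3/(1/2) = 6. Minimum is 4 at row 2 (s_2 leaves); pivot element 3.
Pivot on row 2; the obj-row RHS becomes 6 − (-8)·4 = 38.

38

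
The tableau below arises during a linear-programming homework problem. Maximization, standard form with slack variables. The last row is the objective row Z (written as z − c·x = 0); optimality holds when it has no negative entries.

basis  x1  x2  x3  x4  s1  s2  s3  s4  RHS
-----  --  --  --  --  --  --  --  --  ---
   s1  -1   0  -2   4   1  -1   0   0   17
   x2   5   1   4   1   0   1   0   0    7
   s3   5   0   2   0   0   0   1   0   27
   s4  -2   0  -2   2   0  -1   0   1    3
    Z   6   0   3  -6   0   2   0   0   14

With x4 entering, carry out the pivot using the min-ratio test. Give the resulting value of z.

23

Ratio test on column x4 — row 1: 17/4 = 17/4; row 2: 7/1 = 7; row 3: entry 0 ≤ 0; row 4: 3/2 = 3/2. Minimum is 3/2 at row 4 (s4 leaves); pivot element 2.
Pivot on row 4; the Z-row RHS becomes 14 − (-6)·(3/2) = 23.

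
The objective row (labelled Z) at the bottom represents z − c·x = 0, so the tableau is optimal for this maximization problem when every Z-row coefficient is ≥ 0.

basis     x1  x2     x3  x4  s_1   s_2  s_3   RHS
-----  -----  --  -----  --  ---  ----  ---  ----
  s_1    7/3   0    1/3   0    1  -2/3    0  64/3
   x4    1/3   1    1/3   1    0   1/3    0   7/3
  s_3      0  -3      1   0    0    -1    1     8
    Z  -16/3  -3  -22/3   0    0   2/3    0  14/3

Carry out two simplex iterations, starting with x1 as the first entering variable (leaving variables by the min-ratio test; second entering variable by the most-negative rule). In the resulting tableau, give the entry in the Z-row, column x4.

22

Ratio test on column x1 — row 1: (64/3)/(7/3) = 64/7; row 2: (7/3)/(1/3) = 7; row 3: entry 0 ≤ 0. Minimum is 7 at row 2 (x4 leaves); pivot element 1/3.
Divide row 2 by 1/3; eliminate column x1 from the other rows.
Second iteration: most negative Z-row entry is -2 in column x3, so x3 enters.
Ratio test on column x3 — row 1: entry -2 ≤ 0; row 2: 7/1 = 7; row 3: 8/1 = 8. Minimum is 7 at row 2 (x1 leaves); pivot element 1.
Divide row 2 by 1; eliminate column x3 from the other rows.
After both pivots, the entry at the Z-row, column x4 is 22.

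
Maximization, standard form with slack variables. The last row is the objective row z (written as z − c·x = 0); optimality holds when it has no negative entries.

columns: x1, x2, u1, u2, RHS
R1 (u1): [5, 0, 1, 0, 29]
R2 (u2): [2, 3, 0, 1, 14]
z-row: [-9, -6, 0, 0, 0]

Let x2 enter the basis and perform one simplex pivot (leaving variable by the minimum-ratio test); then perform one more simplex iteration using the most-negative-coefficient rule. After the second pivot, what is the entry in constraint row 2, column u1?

Ratio test on column x2 — row 1: entry 0 ≤ 0; row 2: 14/3 = 14/3. Minimum is 14/3 at row 2 (u2 leaves); pivot element 3.
Divide row 2 by 3; eliminate column x2 from the other rows.
Second iteration: most negative z-row entry is -5 in column x1, so x1 enters.
Ratio test on column x1 — row 1: 29/5 = 29/5; row 2: (14/3)/(2/3) = 7. Minimum is 29/5 at row 1 (u1 leaves); pivot element 5.
Divide row 1 by 5; eliminate column x1 from the other rows.
After both pivots, the entry at constraint row 2, column u1 is -2/15.

-2/15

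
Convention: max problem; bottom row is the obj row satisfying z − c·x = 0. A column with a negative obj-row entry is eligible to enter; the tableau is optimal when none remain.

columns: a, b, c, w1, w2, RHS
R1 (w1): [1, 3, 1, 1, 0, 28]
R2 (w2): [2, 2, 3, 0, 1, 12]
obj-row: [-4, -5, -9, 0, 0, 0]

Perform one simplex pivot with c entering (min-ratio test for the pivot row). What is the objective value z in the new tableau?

36

Ratio test on column c — row 1: 28/1 = 28; row 2: 12/3 = 4. Minimum is 4 at row 2 (w2 leaves); pivot element 3.
Pivot on row 2; the obj-row RHS becomes 0 − (-9)·4 = 36.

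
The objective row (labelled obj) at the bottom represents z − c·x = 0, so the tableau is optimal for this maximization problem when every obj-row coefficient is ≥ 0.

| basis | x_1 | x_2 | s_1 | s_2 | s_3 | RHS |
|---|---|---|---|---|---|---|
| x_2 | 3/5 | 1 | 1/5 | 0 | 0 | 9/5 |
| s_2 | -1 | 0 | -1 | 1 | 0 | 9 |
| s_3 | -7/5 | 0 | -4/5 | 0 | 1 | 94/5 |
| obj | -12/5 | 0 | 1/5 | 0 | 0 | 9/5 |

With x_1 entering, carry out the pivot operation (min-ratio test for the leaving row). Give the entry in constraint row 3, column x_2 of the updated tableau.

7/3

Ratio test on column x_1 — row 1: (9/5)/(3/5) = 3; row 2: entry -1 ≤ 0; row 3: entry -7/5 ≤ 0. Minimum is 3 at row 1 (x_2 leaves); pivot element 3/5.
Divide row 1 by 3/5; eliminate column x_1 from the other rows.
Row 3 update in column x_2: 0 − (-7/5)·(5/3) = 7/3.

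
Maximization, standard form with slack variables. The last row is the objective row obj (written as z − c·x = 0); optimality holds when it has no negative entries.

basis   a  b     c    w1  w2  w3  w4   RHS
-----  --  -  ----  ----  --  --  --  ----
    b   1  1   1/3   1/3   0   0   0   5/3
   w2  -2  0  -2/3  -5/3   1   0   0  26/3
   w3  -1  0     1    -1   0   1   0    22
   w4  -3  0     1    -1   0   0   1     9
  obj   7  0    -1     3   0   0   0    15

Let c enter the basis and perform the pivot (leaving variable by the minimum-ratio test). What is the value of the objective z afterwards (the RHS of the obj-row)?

20

Ratio test on column c — row 1: (5/3)/(1/3) = 5; row 2: entry -2/3 ≤ 0; row 3: 22/1 = 22; row 4: 9/1 = 9. Minimum is 5 at row 1 (b leaves); pivot element 1/3.
Pivot on row 1; the obj-row RHS becomes 15 − (-1)·5 = 20.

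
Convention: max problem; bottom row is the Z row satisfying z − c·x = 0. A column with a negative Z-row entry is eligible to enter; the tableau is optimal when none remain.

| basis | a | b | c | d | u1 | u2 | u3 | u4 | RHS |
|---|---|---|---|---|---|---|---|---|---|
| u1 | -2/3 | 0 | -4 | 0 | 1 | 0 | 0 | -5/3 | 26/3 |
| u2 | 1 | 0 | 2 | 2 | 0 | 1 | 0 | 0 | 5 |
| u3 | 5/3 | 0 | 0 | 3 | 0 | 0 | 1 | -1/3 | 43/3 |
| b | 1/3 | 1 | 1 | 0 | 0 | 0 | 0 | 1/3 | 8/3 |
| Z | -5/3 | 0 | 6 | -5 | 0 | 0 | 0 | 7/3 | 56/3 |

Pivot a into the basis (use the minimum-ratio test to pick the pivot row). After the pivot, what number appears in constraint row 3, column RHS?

6

Ratio test on column a — row 1: entry -2/3 ≤ 0; row 2: 5/1 = 5; row 3: (43/3)/(5/3) = 43/5; row 4: (8/3)/(1/3) = 8. Minimum is 5 at row 2 (u2 leaves); pivot element 1.
Divide row 2 by 1; eliminate column a from the other rows.
Row 3 update in column RHS: 43/3 − (5/3)·5 = 6.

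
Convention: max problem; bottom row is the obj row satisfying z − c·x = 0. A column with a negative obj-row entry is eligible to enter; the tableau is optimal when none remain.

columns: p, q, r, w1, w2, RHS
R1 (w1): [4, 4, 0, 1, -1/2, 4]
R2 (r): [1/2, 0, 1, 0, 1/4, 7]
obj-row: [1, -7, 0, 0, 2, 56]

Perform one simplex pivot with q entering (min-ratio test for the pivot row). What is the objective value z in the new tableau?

63

Ratio test on column q — row 1: 4/4 = 1; row 2: entry 0 ≤ 0. Minimum is 1 at row 1 (w1 leaves); pivot element 4.
Pivot on row 1; the obj-row RHS becomes 56 − (-7)·1 = 63.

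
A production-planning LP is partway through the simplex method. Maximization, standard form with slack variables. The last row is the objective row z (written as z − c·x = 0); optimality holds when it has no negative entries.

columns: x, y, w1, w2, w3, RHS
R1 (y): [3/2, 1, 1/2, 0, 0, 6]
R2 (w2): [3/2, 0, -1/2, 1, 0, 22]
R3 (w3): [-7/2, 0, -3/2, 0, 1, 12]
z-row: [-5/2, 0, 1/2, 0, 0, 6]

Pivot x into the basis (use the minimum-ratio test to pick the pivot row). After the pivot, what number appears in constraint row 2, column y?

Ratio test on column x — row 1: 6/(3/2) = 4; row 2: 22/(3/2) = 44/3; row 3: entry -7/2 ≤ 0. Minimum is 4 at row 1 (y leaves); pivot element 3/2.
Divide row 1 by 3/2; eliminate column x from the other rows.
Row 2 update in column y: 0 − (3/2)·(2/3) = -1.

-1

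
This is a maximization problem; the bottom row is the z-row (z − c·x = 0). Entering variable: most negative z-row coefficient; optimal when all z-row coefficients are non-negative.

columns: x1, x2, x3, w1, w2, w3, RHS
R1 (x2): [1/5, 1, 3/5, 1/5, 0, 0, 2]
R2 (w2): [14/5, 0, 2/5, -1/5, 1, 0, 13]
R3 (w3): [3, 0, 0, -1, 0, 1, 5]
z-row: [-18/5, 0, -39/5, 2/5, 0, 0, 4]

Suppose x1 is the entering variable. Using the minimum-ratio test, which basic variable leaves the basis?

w3

Column x1 entries and ratios — x2: 2/(1/5) = 10; w2: 13/(14/5) = 65/14; w3: 5/3 = 5/3.
Smallest ratio is 5/3 in the row of w3, so w3 leaves.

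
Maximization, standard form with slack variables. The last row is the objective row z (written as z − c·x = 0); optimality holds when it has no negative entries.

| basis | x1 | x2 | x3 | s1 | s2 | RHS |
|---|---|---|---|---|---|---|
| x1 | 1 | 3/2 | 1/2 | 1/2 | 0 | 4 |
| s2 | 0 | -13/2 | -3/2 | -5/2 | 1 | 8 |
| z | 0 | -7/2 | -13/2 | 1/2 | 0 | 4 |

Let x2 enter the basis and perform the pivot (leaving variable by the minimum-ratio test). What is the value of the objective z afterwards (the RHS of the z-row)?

40/3

Ratio test on column x2 — row 1: 4/(3/2) = 8/3; row 2: entry -13/2 ≤ 0. Minimum is 8/3 at row 1 (x1 leaves); pivot element 3/2.
Pivot on row 1; the z-row RHS becomes 4 − (-7/2)·(8/3) = 40/3.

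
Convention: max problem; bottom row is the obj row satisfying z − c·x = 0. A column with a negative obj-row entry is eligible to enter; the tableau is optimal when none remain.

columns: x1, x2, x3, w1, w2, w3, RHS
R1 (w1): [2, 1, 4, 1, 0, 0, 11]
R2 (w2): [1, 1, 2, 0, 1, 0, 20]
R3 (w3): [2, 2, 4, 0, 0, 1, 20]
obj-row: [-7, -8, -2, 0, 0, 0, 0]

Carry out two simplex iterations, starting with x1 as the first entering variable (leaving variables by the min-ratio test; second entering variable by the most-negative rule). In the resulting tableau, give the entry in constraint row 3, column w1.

Ratio test on column x1 — row 1: 11/2 = 11/2; row 2: 20/1 = 20; row 3: 20/2 = 10. Minimum is 11/2 at row 1 (w1 leaves); pivot element 2.
Divide row 1 by 2; eliminate column x1 from the other rows.
Second iteration: most negative obj-row entry is -9/2 in column x2, so x2 enters.
Ratio test on column x2 — row 1: (11/2)/(1/2) = 11; row 2: (29/2)/(1/2) = 29; row 3: 9/1 = 9. Minimum is 9 at row 3 (w3 leaves); pivot element 1.
Divide row 3 by 1; eliminate column x2 from the other rows.
After both pivots, the entry at constraint row 3, column w1 is -1.

-1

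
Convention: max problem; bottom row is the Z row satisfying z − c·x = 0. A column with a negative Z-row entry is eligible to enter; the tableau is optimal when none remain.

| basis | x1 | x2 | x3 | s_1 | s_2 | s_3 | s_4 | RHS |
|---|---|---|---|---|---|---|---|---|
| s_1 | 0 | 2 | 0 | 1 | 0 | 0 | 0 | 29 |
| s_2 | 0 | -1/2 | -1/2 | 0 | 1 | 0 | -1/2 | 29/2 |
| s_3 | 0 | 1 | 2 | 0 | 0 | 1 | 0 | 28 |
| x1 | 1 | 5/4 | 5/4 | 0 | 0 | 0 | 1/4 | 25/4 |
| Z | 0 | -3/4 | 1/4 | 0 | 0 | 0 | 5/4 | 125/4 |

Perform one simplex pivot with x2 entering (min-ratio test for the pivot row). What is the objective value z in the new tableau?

Ratio test on column x2 — row 1: 29/2 = 29/2; row 2: entry -1/2 ≤ 0; row 3: 28/1 = 28; row 4: (25/4)/(5/4) = 5. Minimum is 5 at row 4 (x1 leaves); pivot element 5/4.
Pivot on row 4; the Z-row RHS becomes 125/4 − (-3/4)·5 = 35.

35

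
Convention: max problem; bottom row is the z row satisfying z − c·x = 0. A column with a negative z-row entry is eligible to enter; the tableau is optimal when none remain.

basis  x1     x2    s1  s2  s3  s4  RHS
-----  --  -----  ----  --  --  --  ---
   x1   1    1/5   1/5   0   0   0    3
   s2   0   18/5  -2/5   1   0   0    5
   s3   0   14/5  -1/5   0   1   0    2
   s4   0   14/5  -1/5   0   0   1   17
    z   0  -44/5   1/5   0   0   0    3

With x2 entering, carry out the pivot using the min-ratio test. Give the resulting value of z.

65/7

Ratio test on column x2 — row 1: 3/(1/5) = 15; row 2: 5/(18/5) = 25/18; row 3: 2/(14/5) = 5/7; row 4: 17/(14/5) = 85/14. Minimum is 5/7 at row 3 (s3 leaves); pivot element 14/5.
Pivot on row 3; the z-row RHS becomes 3 − (-44/5)·(5/7) = 65/7.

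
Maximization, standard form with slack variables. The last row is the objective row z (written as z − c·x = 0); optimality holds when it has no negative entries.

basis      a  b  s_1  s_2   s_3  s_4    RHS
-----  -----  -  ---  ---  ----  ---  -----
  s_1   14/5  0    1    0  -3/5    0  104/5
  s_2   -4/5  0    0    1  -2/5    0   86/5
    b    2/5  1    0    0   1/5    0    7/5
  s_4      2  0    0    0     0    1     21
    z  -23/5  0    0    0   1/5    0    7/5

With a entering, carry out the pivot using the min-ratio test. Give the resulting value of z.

Ratio test on column a — row 1: (104/5)/(14/5) = 52/7; row 2: entry -4/5 ≤ 0; row 3: (7/5)/(2/5) = 7/2; row 4: 21/2 = 21/2. Minimum is 7/2 at row 3 (b leaves); pivot element 2/5.
Pivot on row 3; the z-row RHS becomes 7/5 − (-23/5)·(7/2) = 35/2.

35/2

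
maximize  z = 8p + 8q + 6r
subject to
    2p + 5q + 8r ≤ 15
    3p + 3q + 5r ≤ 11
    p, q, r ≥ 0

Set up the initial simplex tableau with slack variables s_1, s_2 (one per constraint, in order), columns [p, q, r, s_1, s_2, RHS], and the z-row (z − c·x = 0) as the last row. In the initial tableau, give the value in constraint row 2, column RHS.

11

The RHS of constraint 2 is b_2 = 11.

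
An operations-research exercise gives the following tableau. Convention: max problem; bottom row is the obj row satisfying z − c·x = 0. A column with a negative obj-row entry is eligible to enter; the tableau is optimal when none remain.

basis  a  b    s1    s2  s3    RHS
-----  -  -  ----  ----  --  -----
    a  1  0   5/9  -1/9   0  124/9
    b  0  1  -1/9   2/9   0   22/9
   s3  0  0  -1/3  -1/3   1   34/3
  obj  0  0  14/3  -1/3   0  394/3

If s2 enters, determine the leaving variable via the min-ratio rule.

Column s2 entries and ratios — a: -1/9 ≤ 0, skip; b: (22/9)/(2/9) = 11; s3: -1/3 ≤ 0, skip.
Smallest ratio is 11 in the row of b, so b leaves.

b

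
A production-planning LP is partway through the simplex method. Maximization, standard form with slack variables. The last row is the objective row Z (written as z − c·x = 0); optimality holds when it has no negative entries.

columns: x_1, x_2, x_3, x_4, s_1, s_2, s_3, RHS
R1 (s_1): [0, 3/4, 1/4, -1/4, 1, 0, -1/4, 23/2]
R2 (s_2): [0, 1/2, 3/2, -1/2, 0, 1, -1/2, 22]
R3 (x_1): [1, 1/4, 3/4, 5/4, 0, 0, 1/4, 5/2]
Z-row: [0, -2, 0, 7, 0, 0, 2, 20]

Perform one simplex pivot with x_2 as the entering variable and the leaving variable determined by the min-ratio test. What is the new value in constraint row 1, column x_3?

Ratio test on column x_2 — row 1: (23/2)/(3/4) = 46/3; row 2: 22/(1/2) = 44; row 3: (5/2)/(1/4) = 10. Minimum is 10 at row 3 (x_1 leaves); pivot element 1/4.
Divide row 3 by 1/4; eliminate column x_2 from the other rows.
Row 1 update in column x_3: 1/4 − (3/4)·3 = -2.

-2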